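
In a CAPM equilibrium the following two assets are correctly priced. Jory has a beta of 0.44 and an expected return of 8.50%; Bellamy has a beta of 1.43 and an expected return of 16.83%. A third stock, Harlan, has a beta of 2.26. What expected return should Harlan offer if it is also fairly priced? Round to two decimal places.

23.81%

MRP (SML slope) = (16.83% − 8.50%) / (1.43 − 0.44) = 8.33% / 0.99 = 8.4141%
R_f (intercept) = 8.50% − 0.44 × 8.4141% = 4.7978%
E(R_Harlan) = R_f + β × MRP = 4.7978% + 2.26 × 8.4141% = 23.81%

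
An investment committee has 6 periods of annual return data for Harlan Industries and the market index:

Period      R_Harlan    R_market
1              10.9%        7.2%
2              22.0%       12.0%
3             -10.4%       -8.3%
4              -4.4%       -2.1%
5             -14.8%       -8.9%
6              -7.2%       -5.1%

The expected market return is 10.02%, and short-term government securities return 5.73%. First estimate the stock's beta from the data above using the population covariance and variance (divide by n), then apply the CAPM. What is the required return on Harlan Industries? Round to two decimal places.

Mean R_i = (10.9 + 22.0 − 10.4 − 4.4 − 14.8 − 7.2) / 6 = -0.6500%
Mean R_m = (7.2 + 12.0 − 8.3 − 2.1 − 8.9 − 5.1) / 6 = -0.8667%
Σ(R_i − R̄_i)(R_m − R̄_m) = 603.1000  ⇒  Cov = 603.1000 / 6 = 100.5167
Σ(R_m − R̄_m)² = 369.8533  ⇒  Var(R_m) = 369.8533 / 6 = 61.6422
β = Cov / Var(R_m) = 100.5167 / 61.6422 = 1.6306
MRP = 10.02% − 5.73% = 4.29%
E(R) = R_f + β × MRP = 5.73% + 1.6306 × 4.29% = 12.73%

12.73%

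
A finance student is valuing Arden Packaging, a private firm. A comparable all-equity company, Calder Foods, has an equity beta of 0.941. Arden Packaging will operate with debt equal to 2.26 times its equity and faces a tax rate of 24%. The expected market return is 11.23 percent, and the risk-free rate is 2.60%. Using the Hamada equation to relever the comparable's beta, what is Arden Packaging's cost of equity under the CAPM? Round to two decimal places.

β_L = β_U × [1 + (1 − t)(D/E)] = 0.941 × [1 + (1 − 0.24) × 2.26]
    = 0.941 × [1 + 0.76 × 2.26] = 0.941 × 2.7176 = 2.5573
MRP = 11.23% − 2.60% = 8.63%
E(R) = R_f + β_L × MRP = 2.60% + 2.5573 × 8.63% = 24.67%

24.67%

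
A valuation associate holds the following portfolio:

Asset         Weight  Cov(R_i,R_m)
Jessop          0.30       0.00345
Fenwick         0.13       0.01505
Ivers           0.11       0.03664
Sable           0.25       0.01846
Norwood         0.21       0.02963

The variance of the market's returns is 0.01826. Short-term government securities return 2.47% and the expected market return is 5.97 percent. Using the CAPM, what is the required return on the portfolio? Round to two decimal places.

5.89%

β_Jessop = 0.00345 / 0.01826 = 0.1889
β_Fenwick = 0.01505 / 0.01826 = 0.8242
β_Ivers = 0.03664 / 0.01826 = 2.0066
β_Sable = 0.01846 / 0.01826 = 1.0110
β_Norwood = 0.02963 / 0.01826 = 1.6227
β_P = Σ w_i β_i = 0.30×0.1889 + 0.13×0.8242 + 0.11×2.0066 + 0.25×1.0110 + 0.21×1.6227 = 0.9781
MRP = 5.97% − 2.47% = 3.50%
E(R_P) = R_f + β_P × MRP = 2.47% + 0.9781 × 3.50% = 5.89%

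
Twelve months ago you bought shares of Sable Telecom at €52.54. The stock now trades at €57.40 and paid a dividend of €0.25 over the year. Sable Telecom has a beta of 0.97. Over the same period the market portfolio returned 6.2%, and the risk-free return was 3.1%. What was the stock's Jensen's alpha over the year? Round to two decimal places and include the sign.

+3.62%

Realised HPR = (P1 + D1 − P0) / P0 = (57.40 + 0.25 − 52.54) / 52.54 = 5.11 / 52.54 = 9.7259%
MRP = 6.2% − 3.1% = 3.10%
CAPM required = R_f + β·MRP = 3.1% + 0.97 × 3.1% = 6.1070%
α = realised − required = 9.7259% − 6.1070% = +3.62%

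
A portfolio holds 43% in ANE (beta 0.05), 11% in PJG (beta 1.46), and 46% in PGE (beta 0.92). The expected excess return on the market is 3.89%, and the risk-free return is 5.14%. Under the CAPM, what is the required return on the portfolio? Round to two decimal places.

7.49%

β_P = Σ w_i β_i = 0.43×0.05 + 0.11×1.46 + 0.46×0.92 = 0.6053
E(R_P) = R_f + β_P × MRP = 5.14% + 0.6053 × 3.89% = 7.49%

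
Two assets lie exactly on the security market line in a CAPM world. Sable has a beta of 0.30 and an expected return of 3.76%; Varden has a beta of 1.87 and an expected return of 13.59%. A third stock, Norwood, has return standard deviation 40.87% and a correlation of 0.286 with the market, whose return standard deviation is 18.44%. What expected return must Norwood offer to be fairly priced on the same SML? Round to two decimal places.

MRP = (13.59% − 3.76%) / (1.87 − 0.30) = 6.2611%
R_f = 3.76% − 0.30 × 6.2611% = 1.8817%
β_Norwood = ρ·σ_i/σ_m = 0.286 × 40.87 / 18.44 = 0.6339
E(R_Norwood) = R_f + β × MRP = 1.8817% + 0.6339 × 6.2611% = 5.85%

5.85%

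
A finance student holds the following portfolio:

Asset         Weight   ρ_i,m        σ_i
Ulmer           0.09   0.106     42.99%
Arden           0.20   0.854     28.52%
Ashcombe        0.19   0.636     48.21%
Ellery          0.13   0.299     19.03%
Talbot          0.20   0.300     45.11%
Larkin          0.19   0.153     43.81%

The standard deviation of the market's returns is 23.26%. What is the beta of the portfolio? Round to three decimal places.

β_Ulmer = 0.106 × 42.99% / 23.26% = 0.1959
β_Arden = 0.854 × 28.52% / 23.26% = 1.0471
β_Ashcombe = 0.636 × 48.21% / 23.26% = 1.3182
β_Ellery = 0.299 × 19.03% / 23.26% = 0.2446
β_Talbot = 0.300 × 45.11% / 23.26% = 0.5818
β_Larkin = 0.153 × 43.81% / 23.26% = 0.2882
β_P = Σ w_i β_i = 0.09×0.1959 + 0.20×1.0471 + 0.19×1.3182 + 0.13×0.2446 + 0.20×0.5818 + 0.19×0.2882 = 0.6804

0.680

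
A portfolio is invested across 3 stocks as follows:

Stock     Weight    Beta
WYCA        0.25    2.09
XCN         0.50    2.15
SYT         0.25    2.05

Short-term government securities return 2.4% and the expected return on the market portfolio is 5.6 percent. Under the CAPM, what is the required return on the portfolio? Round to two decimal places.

β_P = Σ w_i β_i = 0.25×2.09 + 0.50×2.15 + 0.25×2.05 = 2.1100
MRP = 5.6% − 2.4% = 3.20%
E(R_P) = R_f + β_P × MRP = 2.4% + 2.1100 × 3.2% = 9.15%

9.15%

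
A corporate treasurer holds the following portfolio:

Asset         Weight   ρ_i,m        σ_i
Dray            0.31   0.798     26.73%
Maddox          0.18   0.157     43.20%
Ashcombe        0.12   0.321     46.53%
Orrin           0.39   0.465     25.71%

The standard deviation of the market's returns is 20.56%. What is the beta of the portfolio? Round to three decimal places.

β_Dray = 0.798 × 26.73% / 20.56% = 1.0375
β_Maddox = 0.157 × 43.20% / 20.56% = 0.3299
β_Ashcombe = 0.321 × 46.53% / 20.56% = 0.7265
β_Orrin = 0.465 × 25.71% / 20.56% = 0.5815
β_P = Σ w_i β_i = 0.31×1.0375 + 0.18×0.3299 + 0.12×0.7265 + 0.39×0.5815 = 0.6950

0.695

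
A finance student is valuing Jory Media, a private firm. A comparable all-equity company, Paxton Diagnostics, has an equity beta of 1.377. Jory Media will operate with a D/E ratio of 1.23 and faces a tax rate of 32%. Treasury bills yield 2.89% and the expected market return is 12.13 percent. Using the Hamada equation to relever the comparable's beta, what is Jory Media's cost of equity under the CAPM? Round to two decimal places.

26.26%

β_L = β_U × [1 + (1 − t)(D/E)] = 1.377 × [1 + (1 − 0.32) × 1.23]
    = 1.377 × [1 + 0.68 × 1.23] = 1.377 × 1.8364 = 2.5287
MRP = 12.13% − 2.89% = 9.24%
E(R) = R_f + β_L × MRP = 2.89% + 2.5287 × 9.24% = 26.26%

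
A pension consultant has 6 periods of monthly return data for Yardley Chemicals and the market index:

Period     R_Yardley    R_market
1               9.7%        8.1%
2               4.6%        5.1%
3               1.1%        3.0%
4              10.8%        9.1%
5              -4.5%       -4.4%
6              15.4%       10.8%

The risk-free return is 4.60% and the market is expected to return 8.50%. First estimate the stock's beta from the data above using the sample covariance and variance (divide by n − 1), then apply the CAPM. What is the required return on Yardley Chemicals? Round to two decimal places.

9.57%

Mean R_i = (9.7 + 4.6 + 1.1 + 10.8 − 4.5 + 15.4) / 6 = 6.1833%
Mean R_m = (8.1 + 5.1 + 3.0 + 9.1 − 4.4 + 10.8) / 6 = 5.2833%
Σ(R_i − R̄_i)(R_m − R̄_m) = 193.7183  ⇒  Cov = 193.7183 / 5 = 38.7437
Σ(R_m − R̄_m)² = 151.9483  ⇒  Var(R_m) = 151.9483 / 5 = 30.3897
β = Cov / Var(R_m) = 38.7437 / 30.3897 = 1.2749
MRP = 8.50% − 4.60% = 3.90%
E(R) = R_f + β × MRP = 4.60% + 1.2749 × 3.90% = 9.57%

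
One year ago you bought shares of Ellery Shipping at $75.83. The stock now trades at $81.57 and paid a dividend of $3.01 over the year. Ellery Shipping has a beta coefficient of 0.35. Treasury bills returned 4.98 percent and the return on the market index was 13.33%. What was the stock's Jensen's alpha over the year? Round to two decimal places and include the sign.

Realised HPR = (P1 + D1 − P0) / P0 = (81.57 + 3.01 − 75.83) / 75.83 = 8.75 / 75.83 = 11.5390%
MRP = 13.33% − 4.98% = 8.35%
CAPM required = R_f + β·MRP = 4.98% + 0.35 × 8.35% = 7.9025%
α = realised − required = 11.5390% − 7.9025% = +3.64%

+3.64%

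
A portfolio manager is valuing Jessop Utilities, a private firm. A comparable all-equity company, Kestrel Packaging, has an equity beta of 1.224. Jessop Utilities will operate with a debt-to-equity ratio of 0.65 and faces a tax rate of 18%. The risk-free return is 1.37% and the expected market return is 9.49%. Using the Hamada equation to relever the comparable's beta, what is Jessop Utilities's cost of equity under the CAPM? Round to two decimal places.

β_L = β_U × [1 + (1 − t)(D/E)] = 1.224 × [1 + (1 − 0.18) × 0.65]
    = 1.224 × [1 + 0.82 × 0.65] = 1.224 × 1.5330 = 1.8764
MRP = 9.49% − 1.37% = 8.12%
E(R) = R_f + β_L × MRP = 1.37% + 1.8764 × 8.12% = 16.61%

16.61%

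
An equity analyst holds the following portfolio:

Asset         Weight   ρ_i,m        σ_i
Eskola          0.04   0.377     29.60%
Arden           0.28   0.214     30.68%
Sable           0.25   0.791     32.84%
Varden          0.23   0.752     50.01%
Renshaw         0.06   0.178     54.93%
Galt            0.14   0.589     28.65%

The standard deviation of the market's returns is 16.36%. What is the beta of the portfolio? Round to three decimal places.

β_Eskola = 0.377 × 29.60% / 16.36% = 0.6821
β_Arden = 0.214 × 30.68% / 16.36% = 0.4013
β_Sable = 0.791 × 32.84% / 16.36% = 1.5878
β_Varden = 0.752 × 50.01% / 16.36% = 2.2987
β_Renshaw = 0.178 × 54.93% / 16.36% = 0.5976
β_Galt = 0.589 × 28.65% / 16.36% = 1.0315
β_P = Σ w_i β_i = 0.04×0.6821 + 0.28×0.4013 + 0.25×1.5878 + 0.23×2.2987 + 0.06×0.5976 + 0.14×1.0315 = 1.2456

1.246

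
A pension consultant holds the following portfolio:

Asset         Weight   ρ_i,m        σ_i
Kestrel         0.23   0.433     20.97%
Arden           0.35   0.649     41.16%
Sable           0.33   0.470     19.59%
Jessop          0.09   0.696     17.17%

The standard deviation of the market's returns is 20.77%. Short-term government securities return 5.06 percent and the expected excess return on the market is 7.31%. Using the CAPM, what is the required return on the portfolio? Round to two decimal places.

β_Kestrel = 0.433 × 20.97% / 20.77% = 0.4372
β_Arden = 0.649 × 41.16% / 20.77% = 1.2861
β_Sable = 0.470 × 19.59% / 20.77% = 0.4433
β_Jessop = 0.696 × 17.17% / 20.77% = 0.5754
β_P = Σ w_i β_i = 0.23×0.4372 + 0.35×1.2861 + 0.33×0.4433 + 0.09×0.5754 = 0.7488
E(R_P) = R_f + β_P × MRP = 5.06% + 0.7488 × 7.31% = 10.53%

10.53%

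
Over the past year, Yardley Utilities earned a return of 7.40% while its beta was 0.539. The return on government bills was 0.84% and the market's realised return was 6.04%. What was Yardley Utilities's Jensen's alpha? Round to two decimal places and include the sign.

+3.76%

Market excess return = 6.04% − 0.84% = 5.20%
CAPM benchmark = R_f + β(R_m − R_f) = 0.84% + 0.539 × 5.20% = 3.64280%
α = actual − benchmark = 7.40% − 3.64280% = +3.76%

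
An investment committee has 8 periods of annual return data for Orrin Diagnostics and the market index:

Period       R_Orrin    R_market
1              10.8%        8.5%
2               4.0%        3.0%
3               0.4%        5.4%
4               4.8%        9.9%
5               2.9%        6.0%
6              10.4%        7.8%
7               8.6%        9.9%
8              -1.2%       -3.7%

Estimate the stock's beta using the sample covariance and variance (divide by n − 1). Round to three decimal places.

0.723

Mean R_i = (10.8 + 4.0 + 0.4 + 4.8 + 2.9 + 10.4 + 8.6 − 1.2) / 8 = 5.0875%
Mean R_m = (8.5 + 3.0 + 5.4 + 9.9 + 6.0 + 7.8 + 9.9 − 3.7) / 8 = 5.8500%
Σ(R_i − R̄_i)(R_m − R̄_m) = 103.4850  ⇒  Cov = 103.4850 / 7 = 14.7836
Σ(R_m − R̄_m)² = 143.1800  ⇒  Var(R_m) = 143.1800 / 7 = 20.4543
β = Cov / Var(R_m) = 14.7836 / 20.4543 = 0.7228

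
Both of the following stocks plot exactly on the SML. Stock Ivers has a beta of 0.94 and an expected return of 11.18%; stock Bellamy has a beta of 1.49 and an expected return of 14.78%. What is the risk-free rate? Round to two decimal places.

5.03%

Both satisfy E(R) = R_f + β·MRP, so the slope of the SML is
MRP = (14.78% − 11.18%) / (1.49 − 0.94) = 3.60% / 0.55 = 6.5455%
R_f = E(R_Ivers) − β_Ivers·MRP = 11.18% − 0.94 × 6.5455% = 5.0272%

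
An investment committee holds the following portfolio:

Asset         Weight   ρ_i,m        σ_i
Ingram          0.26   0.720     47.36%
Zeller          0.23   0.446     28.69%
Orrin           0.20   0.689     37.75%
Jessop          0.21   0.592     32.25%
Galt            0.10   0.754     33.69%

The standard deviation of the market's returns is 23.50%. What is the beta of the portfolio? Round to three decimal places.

1.003

β_Ingram = 0.720 × 47.36% / 23.50% = 1.4510
β_Zeller = 0.446 × 28.69% / 23.50% = 0.5445
β_Orrin = 0.689 × 37.75% / 23.50% = 1.1068
β_Jessop = 0.592 × 32.25% / 23.50% = 0.8124
β_Galt = 0.754 × 33.69% / 23.50% = 1.0809
β_P = Σ w_i β_i = 0.26×1.4510 + 0.23×0.5445 + 0.20×1.1068 + 0.21×0.8124 + 0.10×1.0809 = 1.0025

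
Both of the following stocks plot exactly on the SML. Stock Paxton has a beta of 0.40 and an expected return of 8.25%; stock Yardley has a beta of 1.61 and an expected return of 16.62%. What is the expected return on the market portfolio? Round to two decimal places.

Both satisfy E(R) = R_f + β·MRP, so the slope of the SML is
MRP = (16.62% − 8.25%) / (1.61 − 0.40) = 8.37% / 1.21 = 6.9174%
R_f = E(R_Paxton) − β_Paxton·MRP = 8.25% − 0.40 × 6.9174% = 5.4830%
E(R_m) = R_f + MRP = 5.4830% + 6.9174% = 12.40%

12.40%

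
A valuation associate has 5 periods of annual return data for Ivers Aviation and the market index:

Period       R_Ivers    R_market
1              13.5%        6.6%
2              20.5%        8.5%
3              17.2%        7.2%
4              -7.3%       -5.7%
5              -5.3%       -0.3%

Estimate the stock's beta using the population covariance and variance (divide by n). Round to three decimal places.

Mean R_i = (13.5 + 20.5 + 17.2 − 7.3 − 5.3) / 5 = 7.7200%
Mean R_m = (6.6 + 8.5 + 7.2 − 5.7 − 0.3) / 5 = 3.2600%
Σ(R_i − R̄_i)(R_m − R̄_m) = 304.5540  ⇒  Cov = 304.5540 / 5 = 60.9108
Σ(R_m − R̄_m)² = 147.0920  ⇒  Var(R_m) = 147.0920 / 5 = 29.4184
β = Cov / Var(R_m) = 60.9108 / 29.4184 = 2.0705

2.071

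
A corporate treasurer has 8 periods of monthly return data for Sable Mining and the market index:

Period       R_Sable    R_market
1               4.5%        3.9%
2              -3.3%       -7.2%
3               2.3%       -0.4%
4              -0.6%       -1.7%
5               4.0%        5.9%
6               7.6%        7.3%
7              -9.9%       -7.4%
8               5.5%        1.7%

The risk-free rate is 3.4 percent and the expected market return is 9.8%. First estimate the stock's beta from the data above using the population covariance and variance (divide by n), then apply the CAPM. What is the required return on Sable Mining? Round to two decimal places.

Mean R_i = (4.5 − 3.3 + 2.3 − 0.6 + 4.0 + 7.6 − 9.9 + 5.5) / 8 = 1.2625%
Mean R_m = (3.9 − 7.2 − 0.4 − 1.7 + 5.9 + 7.3 − 7.4 + 1.7) / 8 = 0.2625%
Σ(R_i − R̄_i)(R_m − R̄_m) = 200.4488  ⇒  Cov = 200.4488 / 8 = 25.0561
Σ(R_m − R̄_m)² = 215.2988  ⇒  Var(R_m) = 215.2988 / 8 = 26.9124
β = Cov / Var(R_m) = 25.0561 / 26.9124 = 0.9310
MRP = 9.8% − 3.4% = 6.40%
E(R) = R_f + β × MRP = 3.4% + 0.9310 × 6.4% = 9.36%

9.36%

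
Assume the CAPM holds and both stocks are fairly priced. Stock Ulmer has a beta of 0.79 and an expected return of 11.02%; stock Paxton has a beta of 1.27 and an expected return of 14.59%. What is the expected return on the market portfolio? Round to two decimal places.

Both satisfy E(R) = R_f + β·MRP, so the slope of the SML is
MRP = (14.59% − 11.02%) / (1.27 − 0.79) = 3.57% / 0.48 = 7.4375%
R_f = E(R_Ulmer) − β_Ulmer·MRP = 11.02% − 0.79 × 7.4375% = 5.1444%
E(R_m) = R_f + MRP = 5.1444% + 7.4375% = 12.58%

12.58%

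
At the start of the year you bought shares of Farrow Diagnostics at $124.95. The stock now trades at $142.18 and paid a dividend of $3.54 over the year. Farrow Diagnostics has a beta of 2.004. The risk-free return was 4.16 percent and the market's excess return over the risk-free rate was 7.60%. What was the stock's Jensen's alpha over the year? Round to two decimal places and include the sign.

Realised HPR = (P1 + D1 − P0) / P0 = (142.18 + 3.54 − 124.95) / 124.95 = 20.77 / 124.95 = 16.6226%
CAPM required = R_f + β·MRP = 4.16% + 2.004 × 7.60% = 19.39040%
α = realised − required = 16.6226% − 19.39040% = -2.77%

-2.77%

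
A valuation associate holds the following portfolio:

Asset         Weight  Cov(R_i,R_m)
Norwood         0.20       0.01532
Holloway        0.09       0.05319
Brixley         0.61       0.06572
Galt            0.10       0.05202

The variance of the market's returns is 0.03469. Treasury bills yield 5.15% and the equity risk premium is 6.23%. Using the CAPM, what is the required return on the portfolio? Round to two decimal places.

β_Norwood = 0.01532 / 0.03469 = 0.4416
β_Holloway = 0.05319 / 0.03469 = 1.5333
β_Brixley = 0.06572 / 0.03469 = 1.8945
β_Galt = 0.05202 / 0.03469 = 1.4996
β_P = Σ w_i β_i = 0.20×0.4416 + 0.09×1.5333 + 0.61×1.8945 + 0.10×1.4996 = 1.5319
E(R_P) = R_f + β_P × MRP = 5.15% + 1.5319 × 6.23% = 14.69%

14.69%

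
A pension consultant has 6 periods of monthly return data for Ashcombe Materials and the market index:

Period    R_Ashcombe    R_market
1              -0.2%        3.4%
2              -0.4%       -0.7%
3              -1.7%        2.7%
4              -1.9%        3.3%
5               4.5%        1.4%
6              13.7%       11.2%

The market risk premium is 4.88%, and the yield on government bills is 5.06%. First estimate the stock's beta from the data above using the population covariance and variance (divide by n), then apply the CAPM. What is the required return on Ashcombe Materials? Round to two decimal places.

Mean R_i = (-0.2 − 0.4 − 1.7 − 1.9 + 4.5 + 13.7) / 6 = 2.3333%
Mean R_m = (3.4 − 0.7 + 2.7 + 3.3 + 1.4 + 11.2) / 6 = 3.5500%
Σ(R_i − R̄_i)(R_m − R̄_m) = 98.7800  ⇒  Cov = 98.7800 / 6 = 16.4633
Σ(R_m − R̄_m)² = 82.0150  ⇒  Var(R_m) = 82.0150 / 6 = 13.6692
β = Cov / Var(R_m) = 16.4633 / 13.6692 = 1.2044
E(R) = R_f + β × MRP = 5.06% + 1.2044 × 4.88% = 10.94%

10.94%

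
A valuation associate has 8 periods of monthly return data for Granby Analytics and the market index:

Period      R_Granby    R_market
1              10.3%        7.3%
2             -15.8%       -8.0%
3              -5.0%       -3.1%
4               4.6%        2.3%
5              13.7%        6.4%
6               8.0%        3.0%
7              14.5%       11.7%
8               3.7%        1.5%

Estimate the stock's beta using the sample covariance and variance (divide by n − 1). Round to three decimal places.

Mean R_i = (10.3 − 15.8 − 5.0 + 4.6 + 13.7 + 8.0 + 14.5 + 3.7) / 8 = 4.2500%
Mean R_m = (7.3 − 8.0 − 3.1 + 2.3 + 6.4 + 3.0 + 11.7 + 1.5) / 8 = 2.6375%
Σ(R_i − R̄_i)(R_m − R̄_m) = 424.8750  ⇒  Cov = 424.8750 / 7 = 60.6964
Σ(R_m − R̄_m)² = 265.6388  ⇒  Var(R_m) = 265.6388 / 7 = 37.9484
β = Cov / Var(R_m) = 60.6964 / 37.9484 = 1.5994

1.599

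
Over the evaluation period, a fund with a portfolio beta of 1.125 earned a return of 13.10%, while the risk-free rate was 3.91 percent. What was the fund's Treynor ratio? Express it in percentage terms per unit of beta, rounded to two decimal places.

8.17%

Treynor = (R_P − R_f) / β_P = (13.10% − 3.91%) / 1.1250 = 9.19% / 1.1250 = 8.17%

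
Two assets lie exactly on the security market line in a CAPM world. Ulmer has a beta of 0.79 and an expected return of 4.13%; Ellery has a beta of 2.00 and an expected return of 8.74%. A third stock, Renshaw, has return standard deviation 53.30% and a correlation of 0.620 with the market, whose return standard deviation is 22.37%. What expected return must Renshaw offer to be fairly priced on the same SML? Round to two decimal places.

6.75%

MRP = (8.74% − 4.13%) / (2.00 − 0.79) = 3.8099%
R_f = 4.13% − 0.79 × 3.8099% = 1.1202%
β_Renshaw = ρ·σ_i/σ_m = 0.620 × 53.30 / 22.37 = 1.4772
E(R_Renshaw) = R_f + β × MRP = 1.1202% + 1.4772 × 3.8099% = 6.75%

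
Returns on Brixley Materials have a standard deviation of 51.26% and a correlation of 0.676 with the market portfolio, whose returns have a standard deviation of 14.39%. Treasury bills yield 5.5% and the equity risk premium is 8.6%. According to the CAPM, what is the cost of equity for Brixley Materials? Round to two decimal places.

β = ρ × σ_i / σ_m = 0.676 × 51.26% / 14.39% = 2.4080
E(R) = 5.5% + 2.4080 × 8.6% = 26.21%

26.21%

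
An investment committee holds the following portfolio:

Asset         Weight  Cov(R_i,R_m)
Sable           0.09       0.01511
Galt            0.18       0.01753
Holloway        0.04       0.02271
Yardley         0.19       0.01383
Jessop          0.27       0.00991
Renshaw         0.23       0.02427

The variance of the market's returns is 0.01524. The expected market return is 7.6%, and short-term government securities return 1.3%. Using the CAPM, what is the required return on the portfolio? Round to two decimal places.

β_Sable = 0.01511 / 0.01524 = 0.9915
β_Galt = 0.01753 / 0.01524 = 1.1503
β_Holloway = 0.02271 / 0.01524 = 1.4902
β_Yardley = 0.01383 / 0.01524 = 0.9075
β_Jessop = 0.00991 / 0.01524 = 0.6503
β_Renshaw = 0.02427 / 0.01524 = 1.5925
β_P = Σ w_i β_i = 0.09×0.9915 + 0.18×1.1503 + 0.04×1.4902 + 0.19×0.9075 + 0.27×0.6503 + 0.23×1.5925 = 1.0702
MRP = 7.6% − 1.3% = 6.30%
E(R_P) = R_f + β_P × MRP = 1.3% + 1.0702 × 6.3% = 8.04%

8.04%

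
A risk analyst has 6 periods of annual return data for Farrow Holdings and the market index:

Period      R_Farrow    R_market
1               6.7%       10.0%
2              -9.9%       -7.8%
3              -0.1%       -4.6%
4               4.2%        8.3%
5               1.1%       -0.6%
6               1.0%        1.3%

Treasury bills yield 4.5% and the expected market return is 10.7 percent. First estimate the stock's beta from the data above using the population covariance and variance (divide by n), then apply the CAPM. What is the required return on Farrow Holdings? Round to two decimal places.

Mean R_i = (6.7 − 9.9 − 0.1 + 4.2 + 1.1 + 1.0) / 6 = 0.5000%
Mean R_m = (10.0 − 7.8 − 4.6 + 8.3 − 0.6 + 1.3) / 6 = 1.1000%
Σ(R_i − R̄_i)(R_m − R̄_m) = 176.8800  ⇒  Cov = 176.8800 / 6 = 29.4800
Σ(R_m − R̄_m)² = 245.6800  ⇒  Var(R_m) = 245.6800 / 6 = 40.9467
β = Cov / Var(R_m) = 29.4800 / 40.9467 = 0.7200
MRP = 10.7% − 4.5% = 6.20%
E(R) = R_f + β × MRP = 4.5% + 0.7200 × 6.2% = 8.96%

8.96%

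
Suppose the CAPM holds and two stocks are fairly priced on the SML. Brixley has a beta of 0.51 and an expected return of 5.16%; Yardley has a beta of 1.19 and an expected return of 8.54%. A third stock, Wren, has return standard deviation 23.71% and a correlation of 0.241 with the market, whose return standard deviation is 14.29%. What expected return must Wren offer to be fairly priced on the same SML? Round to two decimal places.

MRP = (8.54% − 5.16%) / (1.19 − 0.51) = 4.9706%
R_f = 5.16% − 0.51 × 4.9706% = 2.6250%
β_Wren = ρ·σ_i/σ_m = 0.241 × 23.71 / 14.29 = 0.3999
E(R_Wren) = R_f + β × MRP = 2.6250% + 0.3999 × 4.9706% = 4.61%

4.61%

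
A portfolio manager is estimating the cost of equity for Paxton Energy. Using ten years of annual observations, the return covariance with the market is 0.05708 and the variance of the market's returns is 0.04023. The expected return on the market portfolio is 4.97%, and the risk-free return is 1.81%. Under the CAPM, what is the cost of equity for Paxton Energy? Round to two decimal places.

6.29%

β = Cov(R_i, R_m) / Var(R_m) = 0.05708 / 0.04023 = 1.4188
MRP = 4.97% − 1.81% = 3.16%
E(R) = R_f + β × MRP = 1.81% + 1.4188 × 3.16% = 6.29%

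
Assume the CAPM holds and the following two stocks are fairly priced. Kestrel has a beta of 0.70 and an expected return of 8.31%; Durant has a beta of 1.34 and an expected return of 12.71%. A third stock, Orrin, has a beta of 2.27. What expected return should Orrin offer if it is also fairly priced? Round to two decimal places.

MRP (SML slope) = (12.71% − 8.31%) / (1.34 − 0.70) = 4.40% / 0.64 = 6.8750%
R_f (intercept) = 8.31% − 0.70 × 6.8750% = 3.4975%
E(R_Orrin) = R_f + β × MRP = 3.4975% + 2.27 × 6.8750% = 19.10%

19.10%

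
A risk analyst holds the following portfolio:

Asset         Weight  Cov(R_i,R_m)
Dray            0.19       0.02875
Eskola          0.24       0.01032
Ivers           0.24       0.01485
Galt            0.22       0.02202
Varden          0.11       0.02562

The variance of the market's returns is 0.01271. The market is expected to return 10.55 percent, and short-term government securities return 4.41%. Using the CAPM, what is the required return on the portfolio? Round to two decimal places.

β_Dray = 0.02875 / 0.01271 = 2.2620
β_Eskola = 0.01032 / 0.01271 = 0.8120
β_Ivers = 0.01485 / 0.01271 = 1.1684
β_Galt = 0.02202 / 0.01271 = 1.7325
β_Varden = 0.02562 / 0.01271 = 2.0157
β_P = Σ w_i β_i = 0.19×2.2620 + 0.24×0.8120 + 0.24×1.1684 + 0.22×1.7325 + 0.11×2.0157 = 1.5080
MRP = 10.55% − 4.41% = 6.14%
E(R_P) = R_f + β_P × MRP = 4.41% + 1.5080 × 6.14% = 13.67%

13.67%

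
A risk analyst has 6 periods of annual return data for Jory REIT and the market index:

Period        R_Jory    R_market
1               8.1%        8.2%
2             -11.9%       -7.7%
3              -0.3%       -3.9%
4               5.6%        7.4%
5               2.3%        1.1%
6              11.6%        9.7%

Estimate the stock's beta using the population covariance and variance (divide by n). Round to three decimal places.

1.088

Mean R_i = (8.1 − 11.9 − 0.3 + 5.6 + 2.3 + 11.6) / 6 = 2.5667%
Mean R_m = (8.2 − 7.7 − 3.9 + 7.4 + 1.1 + 9.7) / 6 = 2.4667%
Σ(R_i − R̄_i)(R_m − R̄_m) = 277.7233  ⇒  Cov = 277.7233 / 6 = 46.2872
Σ(R_m − R̄_m)² = 255.2933  ⇒  Var(R_m) = 255.2933 / 6 = 42.5489
β = Cov / Var(R_m) = 46.2872 / 42.5489 = 1.0879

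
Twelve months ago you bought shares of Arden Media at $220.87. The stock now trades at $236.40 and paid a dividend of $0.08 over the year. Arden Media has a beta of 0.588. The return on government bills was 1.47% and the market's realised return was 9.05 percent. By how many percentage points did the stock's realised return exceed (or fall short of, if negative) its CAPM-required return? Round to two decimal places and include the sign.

Realised HPR = (P1 + D1 − P0) / P0 = (236.40 + 0.08 − 220.87) / 220.87 = 15.61 / 220.87 = 7.0675%
MRP = 9.05% − 1.47% = 7.58%
CAPM required = R_f + β·MRP = 1.47% + 0.588 × 7.58% = 5.92704%
α = realised − required = 7.0675% − 5.92704% = +1.14%

+1.14%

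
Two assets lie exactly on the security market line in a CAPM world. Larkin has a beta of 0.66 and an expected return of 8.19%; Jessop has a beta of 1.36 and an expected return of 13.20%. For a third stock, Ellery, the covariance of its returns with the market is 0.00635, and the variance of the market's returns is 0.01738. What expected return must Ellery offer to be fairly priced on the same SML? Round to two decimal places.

MRP = (13.20% − 8.19%) / (1.36 − 0.66) = 7.1571%
R_f = 8.19% − 0.66 × 7.1571% = 3.4663%
β_Ellery = Cov / Var(R_m) = 0.00635 / 0.01738 = 0.3654
E(R_Ellery) = R_f + β × MRP = 3.4663% + 0.3654 × 7.1571% = 6.08%

6.08%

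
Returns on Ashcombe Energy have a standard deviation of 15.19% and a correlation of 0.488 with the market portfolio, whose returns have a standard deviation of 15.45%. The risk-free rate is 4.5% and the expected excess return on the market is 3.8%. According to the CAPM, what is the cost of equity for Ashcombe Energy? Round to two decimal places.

6.32%

β = ρ × σ_i / σ_m = 0.488 × 15.19% / 15.45% = 0.4798
E(R) = 4.5% + 0.4798 × 3.8% = 6.32%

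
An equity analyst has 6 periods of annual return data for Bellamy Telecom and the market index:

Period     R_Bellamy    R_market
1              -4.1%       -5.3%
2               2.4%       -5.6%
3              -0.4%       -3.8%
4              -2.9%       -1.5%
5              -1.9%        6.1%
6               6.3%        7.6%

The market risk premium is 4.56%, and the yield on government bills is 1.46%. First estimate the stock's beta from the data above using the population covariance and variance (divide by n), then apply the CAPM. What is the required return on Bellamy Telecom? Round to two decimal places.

Mean R_i = (-4.1 + 2.4 − 0.4 − 2.9 − 1.9 + 6.3) / 6 = -0.1000%
Mean R_m = (-5.3 − 5.6 − 3.8 − 1.5 + 6.1 + 7.6) / 6 = -0.4167%
Σ(R_i − R̄_i)(R_m − R̄_m) = 50.2000  ⇒  Cov = 50.2000 / 6 = 8.3667
Σ(R_m − R̄_m)² = 170.0683  ⇒  Var(R_m) = 170.0683 / 6 = 28.3447
β = Cov / Var(R_m) = 8.3667 / 28.3447 = 0.2952
E(R) = R_f + β × MRP = 1.46% + 0.2952 × 4.56% = 2.81%

2.81%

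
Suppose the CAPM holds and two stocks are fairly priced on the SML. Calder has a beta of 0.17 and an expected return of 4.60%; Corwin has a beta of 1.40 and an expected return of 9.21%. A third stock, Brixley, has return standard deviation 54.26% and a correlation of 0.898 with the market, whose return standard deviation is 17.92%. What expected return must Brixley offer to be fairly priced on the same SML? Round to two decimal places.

MRP = (9.21% − 4.60%) / (1.40 − 0.17) = 3.7480%
R_f = 4.60% − 0.17 × 3.7480% = 3.9628%
β_Brixley = ρ·σ_i/σ_m = 0.898 × 54.26 / 17.92 = 2.7191
E(R_Brixley) = R_f + β × MRP = 3.9628% + 2.7191 × 3.7480% = 14.15%

14.15%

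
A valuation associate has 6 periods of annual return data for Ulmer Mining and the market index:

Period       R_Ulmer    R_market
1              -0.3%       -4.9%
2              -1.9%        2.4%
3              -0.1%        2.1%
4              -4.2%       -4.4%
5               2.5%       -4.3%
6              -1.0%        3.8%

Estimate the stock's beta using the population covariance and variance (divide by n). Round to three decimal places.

Mean R_i = (-0.3 − 1.9 − 0.1 − 4.2 + 2.5 − 1.0) / 6 = -0.8333%
Mean R_m = (-4.9 + 2.4 + 2.1 − 4.4 − 4.3 + 3.8) / 6 = -0.8833%
Σ(R_i − R̄_i)(R_m − R̄_m) = -3.7867  ⇒  Cov = -3.7867 / 6 = -0.6311
Σ(R_m − R̄_m)² = 81.7883  ⇒  Var(R_m) = 81.7883 / 6 = 13.6314
β = Cov / Var(R_m) = -0.6311 / 13.6314 = -0.0463

-0.046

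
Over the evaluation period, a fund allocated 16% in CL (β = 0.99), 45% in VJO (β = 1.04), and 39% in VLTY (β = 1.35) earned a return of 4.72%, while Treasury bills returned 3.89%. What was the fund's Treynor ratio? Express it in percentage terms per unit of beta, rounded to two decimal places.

β_P = 0.16×0.99 + 0.45×1.04 + 0.39×1.35 = 1.1529
Treynor = (R_P − R_f) / β_P = (4.72% − 3.89%) / 1.1529 = 0.83% / 1.1529 = 0.72%

0.72%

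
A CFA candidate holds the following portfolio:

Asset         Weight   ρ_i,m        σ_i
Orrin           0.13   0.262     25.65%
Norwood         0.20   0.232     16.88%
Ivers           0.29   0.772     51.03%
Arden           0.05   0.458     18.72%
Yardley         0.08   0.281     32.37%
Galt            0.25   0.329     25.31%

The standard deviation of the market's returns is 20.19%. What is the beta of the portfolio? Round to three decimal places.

0.808

β_Orrin = 0.262 × 25.65% / 20.19% = 0.3329
β_Norwood = 0.232 × 16.88% / 20.19% = 0.1940
β_Ivers = 0.772 × 51.03% / 20.19% = 1.9512
β_Arden = 0.458 × 18.72% / 20.19% = 0.4247
β_Yardley = 0.281 × 32.37% / 20.19% = 0.4505
β_Galt = 0.329 × 25.31% / 20.19% = 0.4124
β_P = Σ w_i β_i = 0.13×0.3329 + 0.20×0.1940 + 0.29×1.9512 + 0.05×0.4247 + 0.08×0.4505 + 0.25×0.4124 = 0.8083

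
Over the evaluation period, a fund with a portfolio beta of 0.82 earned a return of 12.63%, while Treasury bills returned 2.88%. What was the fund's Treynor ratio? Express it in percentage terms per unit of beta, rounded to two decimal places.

11.89%

Treynor = (R_P − R_f) / β_P = (12.63% − 2.88%) / 0.8200 = 9.75% / 0.8200 = 11.89%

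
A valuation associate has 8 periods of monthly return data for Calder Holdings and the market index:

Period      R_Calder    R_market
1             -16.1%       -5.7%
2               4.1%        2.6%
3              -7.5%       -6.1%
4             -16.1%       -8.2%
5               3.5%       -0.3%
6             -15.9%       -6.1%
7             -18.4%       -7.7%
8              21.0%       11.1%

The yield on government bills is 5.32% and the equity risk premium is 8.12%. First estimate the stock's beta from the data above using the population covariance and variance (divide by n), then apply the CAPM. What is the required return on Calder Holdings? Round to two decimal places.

Mean R_i = (-16.1 + 4.1 − 7.5 − 16.1 + 3.5 − 15.9 − 18.4 + 21.0) / 8 = -5.6750%
Mean R_m = (-5.7 + 2.6 − 6.1 − 8.2 − 0.3 − 6.1 − 7.7 + 11.1) / 8 = -2.5500%
Σ(R_i − R̄_i)(R_m − R̄_m) = 635.1500  ⇒  Cov = 635.1500 / 8 = 79.3938
Σ(R_m − R̄_m)² = 311.4800  ⇒  Var(R_m) = 311.4800 / 8 = 38.9350
β = Cov / Var(R_m) = 79.3938 / 38.9350 = 2.0391
E(R) = R_f + β × MRP = 5.32% + 2.0391 × 8.12% = 21.88%

21.88%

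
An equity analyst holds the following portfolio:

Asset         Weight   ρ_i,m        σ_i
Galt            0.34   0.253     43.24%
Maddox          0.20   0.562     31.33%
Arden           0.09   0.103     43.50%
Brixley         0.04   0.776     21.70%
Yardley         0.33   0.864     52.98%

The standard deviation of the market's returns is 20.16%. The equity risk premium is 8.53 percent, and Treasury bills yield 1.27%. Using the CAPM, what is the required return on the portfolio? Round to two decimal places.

β_Galt = 0.253 × 43.24% / 20.16% = 0.5426
β_Maddox = 0.562 × 31.33% / 20.16% = 0.8734
β_Arden = 0.103 × 43.50% / 20.16% = 0.2222
β_Brixley = 0.776 × 21.70% / 20.16% = 0.8353
β_Yardley = 0.864 × 52.98% / 20.16% = 2.2706
β_P = Σ w_i β_i = 0.34×0.5426 + 0.20×0.8734 + 0.09×0.2222 + 0.04×0.8353 + 0.33×2.2706 = 1.1619
E(R_P) = R_f + β_P × MRP = 1.27% + 1.1619 × 8.53% = 11.18%

11.18%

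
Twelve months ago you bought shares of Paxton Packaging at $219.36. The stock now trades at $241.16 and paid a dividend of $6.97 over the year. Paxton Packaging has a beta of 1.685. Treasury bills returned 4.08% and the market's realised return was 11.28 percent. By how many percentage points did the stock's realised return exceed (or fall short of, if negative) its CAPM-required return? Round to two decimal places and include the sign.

Realised HPR = (P1 + D1 − P0) / P0 = (241.16 + 6.97 − 219.36) / 219.36 = 28.77 / 219.36 = 13.1154%
MRP = 11.28% − 4.08% = 7.20%
CAPM required = R_f + β·MRP = 4.08% + 1.685 × 7.20% = 16.21200%
α = realised − required = 13.1154% − 16.21200% = -3.10%

-3.10%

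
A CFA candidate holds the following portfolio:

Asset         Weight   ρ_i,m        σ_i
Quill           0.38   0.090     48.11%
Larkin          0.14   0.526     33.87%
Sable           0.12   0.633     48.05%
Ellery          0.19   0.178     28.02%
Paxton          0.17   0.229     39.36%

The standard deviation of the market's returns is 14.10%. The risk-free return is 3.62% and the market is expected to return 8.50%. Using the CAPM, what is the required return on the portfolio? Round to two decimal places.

7.17%

β_Quill = 0.090 × 48.11% / 14.10% = 0.3071
β_Larkin = 0.526 × 33.87% / 14.10% = 1.2635
β_Sable = 0.633 × 48.05% / 14.10% = 2.1571
β_Ellery = 0.178 × 28.02% / 14.10% = 0.3537
β_Paxton = 0.229 × 39.36% / 14.10% = 0.6393
β_P = Σ w_i β_i = 0.38×0.3071 + 0.14×1.2635 + 0.12×2.1571 + 0.19×0.3537 + 0.17×0.6393 = 0.7283
MRP = 8.50% − 3.62% = 4.88%
E(R_P) = R_f + β_P × MRP = 3.62% + 0.7283 × 4.88% = 7.17%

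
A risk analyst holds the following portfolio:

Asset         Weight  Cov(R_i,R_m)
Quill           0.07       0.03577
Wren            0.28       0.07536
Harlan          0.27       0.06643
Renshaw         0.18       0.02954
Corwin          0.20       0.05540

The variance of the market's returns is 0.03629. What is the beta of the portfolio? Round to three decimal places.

β_Quill = 0.03577 / 0.03629 = 0.9857
β_Wren = 0.07536 / 0.03629 = 2.0766
β_Harlan = 0.06643 / 0.03629 = 1.8305
β_Renshaw = 0.02954 / 0.03629 = 0.8140
β_Corwin = 0.05540 / 0.03629 = 1.5266
β_P = Σ w_i β_i = 0.07×0.9857 + 0.28×2.0766 + 0.27×1.8305 + 0.18×0.8140 + 0.20×1.5266 = 1.5965

1.597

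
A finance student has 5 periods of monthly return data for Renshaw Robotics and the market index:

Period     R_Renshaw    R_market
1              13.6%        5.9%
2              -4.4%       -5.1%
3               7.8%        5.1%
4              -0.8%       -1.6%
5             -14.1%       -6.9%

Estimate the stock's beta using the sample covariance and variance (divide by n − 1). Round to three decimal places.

Mean R_i = (13.6 − 4.4 + 7.8 − 0.8 − 14.1) / 5 = 0.4200%
Mean R_m = (5.9 − 5.1 + 5.1 − 1.6 − 6.9) / 5 = -0.5200%
Σ(R_i − R̄_i)(R_m − R̄_m) = 242.1220  ⇒  Cov = 242.1220 / 4 = 60.5305
Σ(R_m − R̄_m)² = 135.6480  ⇒  Var(R_m) = 135.6480 / 4 = 33.9120
β = Cov / Var(R_m) = 60.5305 / 33.9120 = 1.7849

1.785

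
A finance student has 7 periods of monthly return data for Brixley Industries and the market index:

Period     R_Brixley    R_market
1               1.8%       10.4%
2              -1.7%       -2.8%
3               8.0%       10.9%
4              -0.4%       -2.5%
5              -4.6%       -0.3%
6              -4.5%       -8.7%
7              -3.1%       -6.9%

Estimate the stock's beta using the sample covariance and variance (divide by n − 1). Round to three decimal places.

Mean R_i = (1.8 − 1.7 + 8.0 − 0.4 − 4.6 − 4.5 − 3.1) / 7 = -0.6429%
Mean R_m = (10.4 − 2.8 + 10.9 − 2.5 − 0.3 − 8.7 − 6.9) / 7 = 0.0143%
Σ(R_i − R̄_i)(R_m − R̄_m) = 173.6643  ⇒  Cov = 173.6643 / 6 = 28.9441
Σ(R_m − R̄_m)² = 364.4486  ⇒  Var(R_m) = 364.4486 / 6 = 60.7414
β = Cov / Var(R_m) = 28.9441 / 60.7414 = 0.4765

0.477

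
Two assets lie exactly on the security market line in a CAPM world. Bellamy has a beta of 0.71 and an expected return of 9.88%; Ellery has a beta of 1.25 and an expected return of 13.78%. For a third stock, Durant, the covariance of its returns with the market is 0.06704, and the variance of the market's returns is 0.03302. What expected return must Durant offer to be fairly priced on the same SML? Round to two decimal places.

MRP = (13.78% − 9.88%) / (1.25 − 0.71) = 7.2222%
R_f = 9.88% − 0.71 × 7.2222% = 4.7522%
β_Durant = Cov / Var(R_m) = 0.06704 / 0.03302 = 2.0303
E(R_Durant) = R_f + β × MRP = 4.7522% + 2.0303 × 7.2222% = 19.42%

19.42%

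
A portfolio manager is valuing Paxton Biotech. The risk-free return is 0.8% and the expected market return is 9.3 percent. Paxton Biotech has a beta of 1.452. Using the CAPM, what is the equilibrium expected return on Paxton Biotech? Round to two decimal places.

Market risk premium = E(R_m) − R_f = 9.3% − 0.8% = 8.50%
E(R) = R_f + β × MRP = 0.8% + 1.452 × 8.5% = 13.14%

13.14%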